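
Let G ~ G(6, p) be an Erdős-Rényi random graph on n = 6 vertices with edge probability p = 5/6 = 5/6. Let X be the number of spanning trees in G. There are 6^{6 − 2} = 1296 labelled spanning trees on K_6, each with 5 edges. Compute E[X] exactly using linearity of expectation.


K_6 has 6^{6 − 2} = 1296 labelled spanning trees.
For each such spanning tree H, let X_H = 1 if all 5 edges of H are present in G. Then P[X_H = 1] = p^{5} = (5/6)^{5} = 3125/7776.
Summing the indicators: E[X] = Σ_H E[X_H] = 1296 · p^{5} = 1296 · 3125/7776 = 3125/6.
Numerically: E[X] ≈ 520.833.

E[X] = 1296 · (5/6)^{5} = 3125/6 ≈ 520.833.


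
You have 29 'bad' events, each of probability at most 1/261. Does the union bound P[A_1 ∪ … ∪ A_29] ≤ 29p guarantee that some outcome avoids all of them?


Union bound: P[∪_{i=1}^{29} A_i] ≤ Σ_i P[A_i] ≤ 29·p = 29·(1/261) = 1/9.
Numerically: 1/9 ≈ 0.111.
Is 1/9 < 1? YES.
Since P[∪ A_i] ≤ 1/9 < 1, the complement has P[∩ A_i^c] ≥ 1 − 1/9 = 8/9 > 0, so some outcome avoids every A_i.

29·p = 1/9 ≈ 0.111; existence CERTIFIED by the union bound.


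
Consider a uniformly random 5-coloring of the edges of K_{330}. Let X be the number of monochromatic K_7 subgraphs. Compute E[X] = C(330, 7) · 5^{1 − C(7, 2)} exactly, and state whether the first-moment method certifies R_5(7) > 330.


E[X] = C(330, 7) · 5^{1 − 21} = 79313455049400 · 5^{−20} = 79313455049400/95367431640625.
As a reduced fraction: E[X] = 3172538201976/3814697265625 ≈ 0.8317.
Is E[X] < 1? YES.
Since E[X] < 1, there exists a 5-coloring of K_{330} with no monochromatic K_7; hence R_5(7) > 330.

E[X] = 3172538201976/3814697265625 ≈ 0.8317; E[X] < 1, so R_5(7) > 330.


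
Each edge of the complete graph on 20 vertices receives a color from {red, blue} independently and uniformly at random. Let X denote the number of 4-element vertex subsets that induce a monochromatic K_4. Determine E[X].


Let X = Σ_S X_S over the C(20, 4) = 4845 subsets S of size 4, where X_S = 1 if the K_4 on S is monochromatic.
For a fixed S, the K_4 on S has C(4, 2) = 6 edges. P[all 6 edges red] = (1/2)^6, and likewise for blue, so P[monochromatic] = 2·(1/2)^6 = 2^{1 − 6} = 1/32.
By linearity: E[X] = C(20, 4) · 2^{1 − 6} = 4845 · 1/32 = 4845/32.
Numerically: E[X] ≈ 151.4062.

E[X] = C(20,4)·2^(1−C(4,2)) = 4845/32 ≈ 151.4062.


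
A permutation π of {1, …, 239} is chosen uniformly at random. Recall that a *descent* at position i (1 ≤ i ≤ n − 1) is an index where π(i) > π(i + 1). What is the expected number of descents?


Write X = Σ X_I over i = 1, …, 238, with X_I the indicator of one descent.
There are 238 indicators.
For each fixed i, the pair (π(i), π(i+1)) is a uniformly random ordered pair of distinct values from {1, …, 239}; by symmetry P[π(i) > π(i+1)] = 1/2.
By linearity: E[X] = 238 · (1/2) = (239 − 1) · (1/2) = 119 ≈ 119.0000.

E[X] = 119 = 119.0000.


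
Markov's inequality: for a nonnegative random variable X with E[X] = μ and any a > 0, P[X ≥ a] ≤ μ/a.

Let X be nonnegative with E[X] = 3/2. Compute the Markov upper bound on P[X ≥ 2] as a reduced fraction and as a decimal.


μ = E[X] = 3/2, a = 2.
Markov: P[X ≥ 2] ≤ μ/a = (3/2)/2 = 3/4.
Numerically: ≈ 0.7500.
(Since a = 2 > μ = 1.5000, the bound 3/4 is < 1 and informative.)

P[X ≥ 2] ≤ 3/4 ≈ 0.7500.


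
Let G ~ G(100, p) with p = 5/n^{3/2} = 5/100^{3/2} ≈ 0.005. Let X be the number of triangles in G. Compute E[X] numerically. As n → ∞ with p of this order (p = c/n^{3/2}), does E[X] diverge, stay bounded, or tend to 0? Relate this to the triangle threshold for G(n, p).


Number of potential triangles: C(100, 3) = 161700.
Each occurs with probability p³ ≈ (0.005)³ ≈ 1.25000e-07.
By linearity: E[X] = C(100, 3)·p³ ≈ 161700 · 1.25000e-07 ≈ 0.020.
Since α = 3/2 > 1, p = c/n^{3/2} = o(1/n) is below the triangle threshold p ~ 1/n. Asymptotically E[X] ~ (c³/6)·n^{3(1−α)} = (5³/6)·n^{-1.5} → 0, so by Markov's inequality G has no triangles w.h.p.

E[X] ≈ 0.020; in regime p = Θ(1/n^{3/2}) E[X] tends to 0 (below the triangle threshold p ~ 1/n).


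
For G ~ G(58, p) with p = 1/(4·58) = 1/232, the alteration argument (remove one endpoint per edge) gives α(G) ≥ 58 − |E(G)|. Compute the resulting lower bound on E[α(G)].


E[|E(G)|] = C(58, 2)·p = 1653 · (1/232) = 57/8.
E[α(G)] ≥ n − E[|E(G)|] = 58 − 57/8 = 407/8.
Numerically: ≈ 50.8750.
(This is only a lower bound; the true E[α(G)] may be larger.)

E[α(G)] ≥ 407/8 ≈ 50.8750.


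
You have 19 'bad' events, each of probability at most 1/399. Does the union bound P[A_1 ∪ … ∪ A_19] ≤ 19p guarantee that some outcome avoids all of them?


Union bound: P[∪_{i=1}^{19} A_i] ≤ Σ_i P[A_i] ≤ 19·p = 19·(1/399) = 1/21.
Numerically: 1/21 ≈ 0.048.
Is 1/21 < 1? YES.
Since P[∪ A_i] ≤ 1/21 < 1, the complement has P[∩ A_i^c] ≥ 1 − 1/21 = 20/21 > 0, so some outcome avoids every A_i.

19·p = 1/21 ≈ 0.048; existence CERTIFIED by the union bound.


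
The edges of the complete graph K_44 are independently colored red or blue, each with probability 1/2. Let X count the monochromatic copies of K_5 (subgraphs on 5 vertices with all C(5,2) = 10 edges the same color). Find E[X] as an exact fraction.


Let X = Σ_S X_S over the C(44, 5) = 1086008 subsets S of size 5, where X_S = 1 if the K_5 on S is monochromatic.
For a fixed S, the K_5 on S has C(5, 2) = 10 edges. P[all 10 edges red] = (1/2)^10, and likewise for blue, so P[monochromatic] = 2·(1/2)^10 = 2^{1 − 10} = 1/512.
By linearity: E[X] = C(44, 5) · 2^{1 − 10} = 1086008 · 1/512 = 135751/64.
Numerically: E[X] ≈ 2121.109.

E[X] = C(44,5)·2^(1−C(5,2)) = 135751/64 ≈ 2121.109.


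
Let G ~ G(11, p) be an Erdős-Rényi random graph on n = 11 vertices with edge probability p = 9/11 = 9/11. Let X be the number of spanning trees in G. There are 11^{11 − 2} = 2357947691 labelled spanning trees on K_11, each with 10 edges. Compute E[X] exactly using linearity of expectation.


K_11 has 11^{11 − 2} = 2357947691 labelled spanning trees.
For each such spanning tree H, let X_H = 1 if all 10 edges of H are present in G. Then P[X_H = 1] = p^{10} = (9/11)^{10} = 3486784401/25937424601.
Summing the indicators: E[X] = Σ_H E[X_H] = 2357947691 · p^{10} = 2357947691 · 3486784401/25937424601 = 3486784401/11.
Numerically: E[X] ≈ 3.17e+08.

E[X] = 2357947691 · (9/11)^{10} = 3486784401/11 ≈ 3.17e+08.


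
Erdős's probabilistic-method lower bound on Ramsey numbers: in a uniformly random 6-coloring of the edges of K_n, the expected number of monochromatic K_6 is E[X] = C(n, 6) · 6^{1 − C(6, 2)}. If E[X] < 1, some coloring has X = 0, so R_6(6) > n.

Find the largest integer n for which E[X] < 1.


We need C(n, 6) · 6^{1 − 15} < 1, i.e. C(n, 6) < 6^{15 − 1} = 78364164096.
Check values of n near the boundary:
  n = 196: C(196, 6) = 72887293024; 72887293024 < 78364164096? YES
  n = 197: C(197, 6) = 75176946208; 75176946208 < 78364164096? YES
  n = 198: C(198, 6) = 77526225777; 77526225777 < 78364164096? YES
  n = 199: C(199, 6) = 79936367511; 79936367511 < 78364164096? NO
  n = 200: C(200, 6) = 82408626300; 82408626300 < 78364164096? NO
The largest n with C(n, 6) < 78364164096 is n = 198 (where E[X] = 25842075259/26121388032 ≈ 0.9893071). Hence R_6(6) > 198, i.e. R_6(6) ≥ 199.

Largest n = 198; hence R_6(6) > 198.


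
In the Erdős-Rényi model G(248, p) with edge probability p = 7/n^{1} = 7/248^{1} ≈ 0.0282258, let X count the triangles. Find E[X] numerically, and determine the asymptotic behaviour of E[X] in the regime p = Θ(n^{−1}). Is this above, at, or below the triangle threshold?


Number of potential triangles: C(248, 3) = 2511496.
Each occurs with probability p³ ≈ (0.0282258)³ ≈ 2.24873913e-05.
By linearity: E[X] = C(248, 3)·p³ ≈ 2511496 · 2.24873913e-05 ≈ 56.476993.
Here α = 1, so p = 7/n is exactly at the triangle threshold p ~ 1/n. Asymptotically E[X] → c³/6 = 7³/6 = 343/6 ≈ 57.166667, a bounded constant. In this regime the triangle count is asymptotically Poisson(c³/6).

E[X] ≈ 56.476993; in regime p = Θ(1/n^{1}) E[X] stays bounded (at the triangle threshold p ~ 1/n).


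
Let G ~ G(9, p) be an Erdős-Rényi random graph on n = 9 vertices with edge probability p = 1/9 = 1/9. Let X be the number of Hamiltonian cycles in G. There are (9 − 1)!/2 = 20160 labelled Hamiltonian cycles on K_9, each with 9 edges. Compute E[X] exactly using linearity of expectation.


K_9 has (9 − 1)!/2 = 20160 labelled Hamiltonian cycles.
For each such Hamiltonian cycle H, let X_H = 1 if all 9 edges of H are present in G. Then P[X_H = 1] = p^{9} = (1/9)^{9} = 1/387420489.
By linearity: E[X] = Σ_H E[X_H] = 20160 · p^{9} = 20160 · 1/387420489 = 2240/43046721.
Numerically: E[X] ≈ 5.204e-05.

E[X] = 20160 · (1/9)^{9} = 2240/43046721 ≈ 5.204e-05.


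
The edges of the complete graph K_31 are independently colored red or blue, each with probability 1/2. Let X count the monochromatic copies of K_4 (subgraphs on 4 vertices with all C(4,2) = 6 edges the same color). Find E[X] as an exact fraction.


Let X = Σ_S X_S over the C(31, 4) = 31465 subsets S of size 4, where X_S = 1 if the K_4 on S is monochromatic.
For a fixed S, the K_4 on S has C(4, 2) = 6 edges. P[all 6 edges red] = (1/2)^6, and likewise for blue, so P[monochromatic] = 2·(1/2)^6 = 2^{1 − 6} = 1/32.
By linearity: E[X] = C(31, 4) · 2^{1 − 6} = 31465 · 1/32 = 31465/32.
Numerically: E[X] ≈ 983.2812.

E[X] = C(31,4)·2^(1−C(4,2)) = 31465/32 ≈ 983.2812.


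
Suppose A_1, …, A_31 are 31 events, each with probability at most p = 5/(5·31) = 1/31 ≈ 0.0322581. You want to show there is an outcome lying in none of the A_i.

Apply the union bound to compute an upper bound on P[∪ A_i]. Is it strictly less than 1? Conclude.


Union bound: P[∪_{i=1}^{31} A_i] ≤ Σ_i P[A_i] ≤ 31·p = 31·(1/31) = 1.
Numerically: 1 ≈ 1.0000000.
Is 1 < 1? NO.
Since the bound 1 is ≥ 1, the union bound is uninformative here; it does NOT by itself certify existence.

31·p = 1 ≈ 1.0000000; existence NOT certified by the union bound.


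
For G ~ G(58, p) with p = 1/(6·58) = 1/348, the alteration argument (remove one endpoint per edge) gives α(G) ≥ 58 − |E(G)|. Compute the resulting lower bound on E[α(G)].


E[|E(G)|] = C(58, 2)·p = 1653 · (1/348) = 19/4.
E[α(G)] ≥ n − E[|E(G)|] = 58 − 19/4 = 213/4.
Numerically: ≈ 53.25000.
(This is only a lower bound; the true E[α(G)] may be larger.)

E[α(G)] ≥ 213/4 ≈ 53.25000.


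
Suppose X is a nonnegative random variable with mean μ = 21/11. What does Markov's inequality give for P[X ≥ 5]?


μ = E[X] = 21/11, a = 5.
Markov: P[X ≥ 5] ≤ μ/a = (21/11)/5 = 21/55.
Numerically: ≈ 0.382.
(Since a = 5 > μ = 1.909, the bound 21/55 is < 1 and informative.)

P[X ≥ 5] ≤ 21/55 ≈ 0.382.


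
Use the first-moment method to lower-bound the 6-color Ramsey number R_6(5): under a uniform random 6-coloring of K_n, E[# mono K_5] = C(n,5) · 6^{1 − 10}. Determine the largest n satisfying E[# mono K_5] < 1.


We need C(n, 5) · 6^{1 − 10} < 1, i.e. C(n, 5) < 6^{10 − 1} = 10077696.
Check values of n near the boundary:
  n = 62: C(62, 5) = 6471002; 6471002 < 10077696? YES
  n = 63: C(63, 5) = 7028847; 7028847 < 10077696? YES
  n = 64: C(64, 5) = 7624512; 7624512 < 10077696? YES
  n = 65: C(65, 5) = 8259888; 8259888 < 10077696? YES
  n = 66: C(66, 5) = 8936928; 8936928 < 10077696? YES
  n = 67: C(67, 5) = 9657648; 9657648 < 10077696? YES
  n = 68: C(68, 5) = 10424128; 10424128 < 10077696? NO
The largest n with C(n, 5) < 10077696 is n = 67 (where E[X] = 67067/69984 ≈ 0.9583190). Hence R_6(5) > 67, i.e. R_6(5) ≥ 68.

Largest n = 67; hence R_6(5) > 67.


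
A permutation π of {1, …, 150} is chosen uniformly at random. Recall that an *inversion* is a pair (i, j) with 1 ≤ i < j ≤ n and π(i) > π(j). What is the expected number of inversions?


Write X = Σ X_I over the C(150, 2) = 11175 pairs i < j, with X_I the indicator of one inversion.
There are 11175 indicators.
For each fixed pair i < j, the values π(i) and π(j) are two distinct elements of {1, …, 150} in uniformly random order; by symmetry P[π(i) > π(j)] = 1/2.
By linearity: E[X] = 11175 · (1/2) = C(150, 2) · (1/2) = 11175/2 = 11175/2 ≈ 5587.50000.

E[X] = 11175/2 = 5587.50000.


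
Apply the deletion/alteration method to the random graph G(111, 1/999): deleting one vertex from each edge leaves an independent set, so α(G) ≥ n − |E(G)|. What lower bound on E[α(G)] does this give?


E[|E(G)|] = C(111, 2)·p = 6105 · (1/999) = 55/9.
E[α(G)] ≥ n − E[|E(G)|] = 111 − 55/9 = 944/9.
Numerically: ≈ 104.889.
(This is only a lower bound; the true E[α(G)] may be larger.)

E[α(G)] ≥ 944/9 ≈ 104.889.


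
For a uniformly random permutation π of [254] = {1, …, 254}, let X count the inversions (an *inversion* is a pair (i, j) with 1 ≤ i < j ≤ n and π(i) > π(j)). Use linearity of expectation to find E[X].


Write X = Σ X_I over the C(254, 2) = 32131 pairs i < j, with X_I the indicator of one inversion.
There are 32131 indicators.
For each fixed pair i < j, the values π(i) and π(j) are two distinct elements of {1, …, 254} in uniformly random order; by symmetry P[π(i) > π(j)] = 1/2.
By linearity: E[X] = 32131 · (1/2) = C(254, 2) · (1/2) = 32131/2 = 32131/2 ≈ 16065.50000.

E[X] = 32131/2 = 16065.50000.


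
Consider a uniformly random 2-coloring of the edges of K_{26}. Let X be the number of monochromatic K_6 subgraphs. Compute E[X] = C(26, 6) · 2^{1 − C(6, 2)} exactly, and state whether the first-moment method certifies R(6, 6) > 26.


E[X] = C(26, 6) · 2^{1 − 15} = 230230 · 2^{−14} = 230230/16384.
As a reduced fraction: E[X] = 115115/8192 ≈ 14.0521240.
Is E[X] < 1? NO.
Since E[X] ≥ 1, the first-moment bound is inconclusive at n = 26; it does NOT by itself certify R(6, 6) > 26.

E[X] = 115115/8192 ≈ 14.0521240; E[X] ≥ 1; first-moment method inconclusive here.


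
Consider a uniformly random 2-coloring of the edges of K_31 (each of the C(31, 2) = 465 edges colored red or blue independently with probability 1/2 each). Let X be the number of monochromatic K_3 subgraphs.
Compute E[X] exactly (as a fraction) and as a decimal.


Let X = Σ_S X_S over the C(31, 3) = 4495 subsets S of size 3, where X_S = 1 if the K_3 on S is monochromatic.
For a fixed S, the K_3 on S has C(3, 2) = 3 edges. P[all 3 edges red] = (1/2)^3, and likewise for blue, so P[monochromatic] = 2·(1/2)^3 = 2^{1 − 3} = 1/4.
Summing: E[X] = C(31, 3) · 2^{1 − 3} = 4495 · 1/4 = 4495/4.
Numerically: E[X] ≈ 1123.750000.

E[X] = C(31,3)·2^(1−C(3,2)) = 4495/4 ≈ 1123.750000.


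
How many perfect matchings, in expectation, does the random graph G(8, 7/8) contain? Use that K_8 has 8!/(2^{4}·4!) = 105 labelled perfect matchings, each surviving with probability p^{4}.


K_8 has 8!/(2^{4}·4!) = 105 labelled perfect matchings.
For each such perfect matching H, let X_H = 1 if all 4 edges of H are present in G. Then P[X_H = 1] = p^{4} = (7/8)^{4} = 2401/4096.
By linearity: E[X] = Σ_H E[X_H] = 105 · p^{4} = 105 · 2401/4096 = 252105/4096.
Numerically: E[X] ≈ 61.5.

E[X] = 105 · (7/8)^{4} = 252105/4096 ≈ 61.5.


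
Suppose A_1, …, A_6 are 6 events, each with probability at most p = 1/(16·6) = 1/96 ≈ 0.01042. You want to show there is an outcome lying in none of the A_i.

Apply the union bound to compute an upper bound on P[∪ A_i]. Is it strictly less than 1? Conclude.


Union bound: P[∪_{i=1}^{6} A_i] ≤ Σ_i P[A_i] ≤ 6·p = 6·(1/96) = 1/16.
Numerically: 1/16 ≈ 0.06250.
Is 1/16 < 1? YES.
Since P[∪ A_i] ≤ 1/16 < 1, the complement has P[∩ A_i^c] ≥ 1 − 1/16 = 15/16 > 0, so some outcome avoids every A_i.

6·p = 1/16 ≈ 0.06250; existence CERTIFIED by the union bound.


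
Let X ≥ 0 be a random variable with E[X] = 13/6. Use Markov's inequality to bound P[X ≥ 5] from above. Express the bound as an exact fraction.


μ = E[X] = 13/6, a = 5.
Markov: P[X ≥ 5] ≤ μ/a = (13/6)/5 = 13/30.
Numerically: ≈ 0.433333.
(Since a = 5 > μ = 2.166667, the bound 13/30 is < 1 and informative.)

P[X ≥ 5] ≤ 13/30 ≈ 0.433333.


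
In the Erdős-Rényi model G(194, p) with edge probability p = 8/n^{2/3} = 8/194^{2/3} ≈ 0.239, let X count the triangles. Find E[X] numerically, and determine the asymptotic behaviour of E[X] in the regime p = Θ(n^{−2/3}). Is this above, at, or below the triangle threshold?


Number of potential triangles: C(194, 3) = 1198144.
Each occurs with probability p³ ≈ (0.239)³ ≈ 1.36040e-02.
By linearity: E[X] = C(194, 3)·p³ ≈ 1198144 · 1.36040e-02 ≈ 16299.546.
Since α = 2/3 < 1, p = c/n^{2/3} ≫ 1/n is above the triangle threshold p ~ 1/n. Asymptotically E[X] ~ (c³/6)·n^{3(1−α)} = (8³/6)·n^{1} → ∞; triangles are abundant w.h.p.

E[X] ≈ 16299.546; in regime p = Θ(1/n^{2/3}) E[X] diverges (above the triangle threshold p ~ 1/n).


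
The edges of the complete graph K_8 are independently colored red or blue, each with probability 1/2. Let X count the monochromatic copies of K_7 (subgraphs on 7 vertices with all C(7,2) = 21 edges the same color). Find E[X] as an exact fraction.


Let X = Σ_S X_S over the C(8, 7) = 8 subsets S of size 7, where X_S = 1 if the K_7 on S is monochromatic.
For a fixed S, the K_7 on S has C(7, 2) = 21 edges. P[all 21 edges red] = (1/2)^21, and likewise for blue, so P[monochromatic] = 2·(1/2)^21 = 2^{1 − 21} = 1/1048576.
Summing: E[X] = C(8, 7) · 2^{1 − 21} = 8 · 1/1048576 = 1/131072.
Numerically: E[X] ≈ 0.0000.

E[X] = C(8,7)·2^(1−C(7,2)) = 1/131072 ≈ 0.0000.


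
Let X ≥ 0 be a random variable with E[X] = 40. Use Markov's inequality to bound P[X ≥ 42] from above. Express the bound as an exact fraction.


μ = E[X] = 40, a = 42.
Markov: P[X ≥ 42] ≤ μ/a = (40)/42 = 20/21.
Numerically: ≈ 0.952381.
(Since a = 42 > μ = 40.000000, the bound 20/21 is < 1 and informative.)

P[X ≥ 42] ≤ 20/21 ≈ 0.952381.


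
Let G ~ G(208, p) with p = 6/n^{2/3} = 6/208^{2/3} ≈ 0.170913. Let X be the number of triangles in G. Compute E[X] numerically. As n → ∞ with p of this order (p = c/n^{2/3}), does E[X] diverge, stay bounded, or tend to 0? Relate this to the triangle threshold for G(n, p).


Number of potential triangles: C(208, 3) = 1478256.
Each occurs with probability p³ ≈ (0.170913)³ ≈ 4.99260355e-03.
By linearity: E[X] = C(208, 3)·p³ ≈ 1478256 · 4.99260355e-03 ≈ 7380.346154.
Since α = 2/3 < 1, p = c/n^{2/3} ≫ 1/n is above the triangle threshold p ~ 1/n. Asymptotically E[X] ~ (c³/6)·n^{3(1−α)} = (6³/6)·n^{1} → ∞; triangles are abundant w.h.p.

E[X] ≈ 7380.346154; in regime p = Θ(1/n^{2/3}) E[X] diverges (above the triangle threshold p ~ 1/n).


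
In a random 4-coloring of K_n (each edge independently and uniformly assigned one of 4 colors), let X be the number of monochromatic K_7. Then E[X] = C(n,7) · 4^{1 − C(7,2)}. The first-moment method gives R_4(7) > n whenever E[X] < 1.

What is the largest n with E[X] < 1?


We need C(n, 7) · 4^{1 − 21} < 1, i.e. C(n, 7) < 4^{21 − 1} = 1099511627776.
Check values of n near the boundary:
  n = 178: C(178, 7) = 996867063280; 996867063280 < 1099511627776? YES
  n = 179: C(179, 7) = 1037437234460; 1037437234460 < 1099511627776? YES
  n = 180: C(180, 7) = 1079414463600; 1079414463600 < 1099511627776? YES
  n = 181: C(181, 7) = 1122839183400; 1122839183400 < 1099511627776? NO
  n = 182: C(182, 7) = 1167752750736; 1167752750736 < 1099511627776? NO
The largest n with C(n, 7) < 1099511627776 is n = 180 (where E[X] = 67463403975/68719476736 ≈ 0.982). Hence R_4(7) > 180, i.e. R_4(7) ≥ 181.

Largest n = 180; hence R_4(7) > 180.


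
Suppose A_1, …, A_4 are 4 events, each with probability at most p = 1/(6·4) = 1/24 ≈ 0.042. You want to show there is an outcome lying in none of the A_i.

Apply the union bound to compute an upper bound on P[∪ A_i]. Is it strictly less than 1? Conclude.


Union bound: P[∪_{i=1}^{4} A_i] ≤ Σ_i P[A_i] ≤ 4·p = 4·(1/24) = 1/6.
Numerically: 1/6 ≈ 0.167.
Is 1/6 < 1? YES.
Since P[∪ A_i] ≤ 1/6 < 1, the complement has P[∩ A_i^c] ≥ 1 − 1/6 = 5/6 > 0, so some outcome avoids every A_i.

4·p = 1/6 ≈ 0.167; existence CERTIFIED by the union bound.


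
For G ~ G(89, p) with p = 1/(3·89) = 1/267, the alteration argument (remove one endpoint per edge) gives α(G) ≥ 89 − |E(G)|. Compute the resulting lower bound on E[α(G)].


E[|E(G)|] = C(89, 2)·p = 3916 · (1/267) = 44/3.
E[α(G)] ≥ n − E[|E(G)|] = 89 − 44/3 = 223/3.
Numerically: ≈ 74.33333.
(This is only a lower bound; the true E[α(G)] may be larger.)

E[α(G)] ≥ 223/3 ≈ 74.33333.


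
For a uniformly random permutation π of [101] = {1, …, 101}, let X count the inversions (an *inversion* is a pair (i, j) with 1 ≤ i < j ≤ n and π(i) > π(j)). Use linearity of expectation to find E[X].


Write X = Σ X_I over the C(101, 2) = 5050 pairs i < j, with X_I the indicator of one inversion.
There are 5050 indicators.
For each fixed pair i < j, the values π(i) and π(j) are two distinct elements of {1, …, 101} in uniformly random order; by symmetry P[π(i) > π(j)] = 1/2.
By linearity: E[X] = 5050 · (1/2) = C(101, 2) · (1/2) = 5050/2 = 2525 ≈ 2525.000.

E[X] = 2525 = 2525.000.


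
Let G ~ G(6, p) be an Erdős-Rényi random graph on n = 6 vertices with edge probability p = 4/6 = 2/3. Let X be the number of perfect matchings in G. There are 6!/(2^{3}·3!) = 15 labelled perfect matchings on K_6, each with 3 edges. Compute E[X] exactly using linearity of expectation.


K_6 has 6!/(2^{3}·3!) = 15 labelled perfect matchings.
For each such perfect matching H, let X_H = 1 if all 3 edges of H are present in G. Then P[X_H = 1] = p^{3} = (2/3)^{3} = 8/27.
By linearity: E[X] = Σ_H E[X_H] = 15 · p^{3} = 15 · 8/27 = 40/9.
Numerically: E[X] ≈ 4.44.

E[X] = 15 · (2/3)^{3} = 40/9 ≈ 4.44.


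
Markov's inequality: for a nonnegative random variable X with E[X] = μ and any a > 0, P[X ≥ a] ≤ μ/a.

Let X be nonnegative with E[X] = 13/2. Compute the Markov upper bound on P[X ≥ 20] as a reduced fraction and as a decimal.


μ = E[X] = 13/2, a = 20.
Markov: P[X ≥ 20] ≤ μ/a = (13/2)/20 = 13/40.
Numerically: ≈ 0.3250.
(Since a = 20 > μ = 6.5000, the bound 13/40 is < 1 and informative.)

P[X ≥ 20] ≤ 13/40 ≈ 0.3250.


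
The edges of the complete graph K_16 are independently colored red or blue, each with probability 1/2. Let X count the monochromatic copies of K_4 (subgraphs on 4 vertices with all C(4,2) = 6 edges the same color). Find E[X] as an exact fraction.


Let X = Σ_S X_S over the C(16, 4) = 1820 subsets S of size 4, where X_S = 1 if the K_4 on S is monochromatic.
For a fixed S, the K_4 on S has C(4, 2) = 6 edges. P[all 6 edges red] = (1/2)^6, and likewise for blue, so P[monochromatic] = 2·(1/2)^6 = 2^{1 − 6} = 1/32.
Summing: E[X] = C(16, 4) · 2^{1 − 6} = 1820 · 1/32 = 455/8.
Numerically: E[X] ≈ 56.8750.

E[X] = C(16,4)·2^(1−C(4,2)) = 455/8 ≈ 56.8750.


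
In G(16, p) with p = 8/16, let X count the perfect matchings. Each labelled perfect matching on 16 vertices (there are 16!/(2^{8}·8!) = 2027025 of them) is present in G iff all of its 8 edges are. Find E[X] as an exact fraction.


K_16 has 16!/(2^{8}·8!) = 2027025 labelled perfect matchings.
For each such perfect matching H, let X_H = 1 if all 8 edges of H are present in G. Then P[X_H = 1] = p^{8} = (1/2)^{8} = 1/256.
Summing the indicators: E[X] = Σ_H E[X_H] = 2027025 · p^{8} = 2027025 · 1/256 = 2027025/256.
Numerically: E[X] ≈ 7.92e+03.

E[X] = 2027025 · (1/2)^{8} = 2027025/256 ≈ 7.92e+03.


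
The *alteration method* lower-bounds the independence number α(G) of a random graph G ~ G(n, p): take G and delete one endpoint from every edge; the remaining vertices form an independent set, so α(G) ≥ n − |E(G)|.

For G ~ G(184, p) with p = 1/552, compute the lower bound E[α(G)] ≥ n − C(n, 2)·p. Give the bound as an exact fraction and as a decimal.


E[|E(G)|] = C(184, 2)·p = 16836 · (1/552) = 61/2.
E[α(G)] ≥ n − E[|E(G)|] = 184 − 61/2 = 307/2.
Numerically: ≈ 153.5000.
(This is only a lower bound; the true E[α(G)] may be larger.)

E[α(G)] ≥ 307/2 ≈ 153.5000.


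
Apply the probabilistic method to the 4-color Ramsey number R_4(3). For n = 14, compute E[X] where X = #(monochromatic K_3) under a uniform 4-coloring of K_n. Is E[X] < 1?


E[X] = C(14, 3) · 4^{1 − 3} = 364 · 4^{−2} = 364/16.
As a reduced fraction: E[X] = 91/4 ≈ 22.7500000.
Is E[X] < 1? NO.
Since E[X] ≥ 1, the first-moment bound is inconclusive at n = 14; it does NOT by itself certify R_4(3) > 14.

E[X] = 91/4 ≈ 22.7500000; E[X] ≥ 1; first-moment method inconclusive here.


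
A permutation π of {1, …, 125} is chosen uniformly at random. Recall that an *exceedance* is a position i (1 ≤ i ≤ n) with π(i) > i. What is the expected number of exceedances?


Write X = Σ_{i=1}^{125} X_i, where X_i = 1_{π(i) > i}.
For each fixed i, π(i) is uniform over {1, …, 125} (marginal of a uniform permutation), so P[π(i) > i] = (n − i)/n. Summing: Σ_{i=1}^{125} (n − i)/n = (0 + 1 + … + 124)/125 = 125(125 − 1)/(2·125) = (125 − 1)/2.
Hence E[X] = Σ_{i=1}^{125} (125 − i)/125 = 62 ≈ 62.000.

E[X] = 62 = 62.000.


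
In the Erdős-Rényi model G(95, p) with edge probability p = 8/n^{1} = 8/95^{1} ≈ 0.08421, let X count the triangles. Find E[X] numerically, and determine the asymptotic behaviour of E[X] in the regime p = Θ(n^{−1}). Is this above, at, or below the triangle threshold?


Number of potential triangles: C(95, 3) = 138415.
Each occurs with probability p³ ≈ (0.08421)³ ≈ 5.971716e-04.
By linearity: E[X] = C(95, 3)·p³ ≈ 138415 · 5.971716e-04 ≈ 82.6575.
Here α = 1, so p = 8/n is exactly at the triangle threshold p ~ 1/n. Asymptotically E[X] → c³/6 = 8³/6 = 256/3 ≈ 85.3333, a bounded constant. In this regime the triangle count is asymptotically Poisson(c³/6).

E[X] ≈ 82.6575; in regime p = Θ(1/n^{1}) E[X] stays bounded (at the triangle threshold p ~ 1/n).


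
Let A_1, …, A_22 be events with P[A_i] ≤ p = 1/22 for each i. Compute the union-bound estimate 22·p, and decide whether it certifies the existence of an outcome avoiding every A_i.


Union bound: P[∪_{i=1}^{22} A_i] ≤ Σ_i P[A_i] ≤ 22·p = 22·(1/22) = 1.
Numerically: 1 ≈ 1.0000000.
Is 1 < 1? NO.
Since the bound 1 is ≥ 1, the union bound is uninformative here; it does NOT by itself certify existence.

22·p = 1 ≈ 1.0000000; existence NOT certified by the union bound.


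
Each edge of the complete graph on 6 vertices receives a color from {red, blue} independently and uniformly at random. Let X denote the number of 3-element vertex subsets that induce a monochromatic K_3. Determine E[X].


Let X = Σ_S X_S over the C(6, 3) = 20 subsets S of size 3, where X_S = 1 if the K_3 on S is monochromatic.
For a fixed S, the K_3 on S has C(3, 2) = 3 edges. P[all 3 edges red] = (1/2)^3, and likewise for blue, so P[monochromatic] = 2·(1/2)^3 = 2^{1 − 3} = 1/4.
By linearity: E[X] = C(6, 3) · 2^{1 − 3} = 20 · 1/4 = 5.
Numerically: E[X] ≈ 5.0000.

E[X] = C(6,3)·2^(1−C(3,2)) = 5 ≈ 5.0000.


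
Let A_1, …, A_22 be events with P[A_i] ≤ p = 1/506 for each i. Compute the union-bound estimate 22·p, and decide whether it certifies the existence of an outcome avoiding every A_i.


Union bound: P[∪_{i=1}^{22} A_i] ≤ Σ_i P[A_i] ≤ 22·p = 22·(1/506) = 1/23.
Numerically: 1/23 ≈ 0.043.
Is 1/23 < 1? YES.
Since P[∪ A_i] ≤ 1/23 < 1, the complement has P[∩ A_i^c] ≥ 1 − 1/23 = 22/23 > 0, so some outcome avoids every A_i.

22·p = 1/23 ≈ 0.043; existence CERTIFIED by the union bound.


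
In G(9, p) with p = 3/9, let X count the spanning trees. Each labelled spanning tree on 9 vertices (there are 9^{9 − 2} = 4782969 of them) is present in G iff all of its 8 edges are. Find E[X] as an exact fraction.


K_9 has 9^{9 − 2} = 4782969 labelled spanning trees.
For each such spanning tree H, let X_H = 1 if all 8 edges of H are present in G. Then P[X_H = 1] = p^{8} = (1/3)^{8} = 1/6561.
By linearity: E[X] = Σ_H E[X_H] = 4782969 · p^{8} = 4782969 · 1/6561 = 729.
Numerically: E[X] ≈ 729.

E[X] = 4782969 · (1/3)^{8} = 729 ≈ 729.


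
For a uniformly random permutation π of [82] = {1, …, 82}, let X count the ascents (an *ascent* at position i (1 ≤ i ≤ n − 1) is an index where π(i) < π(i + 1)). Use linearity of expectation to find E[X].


Write X = Σ X_I over i = 1, …, 81, with X_I the indicator of one ascent.
There are 81 indicators.
For each fixed i, the pair (π(i), π(i+1)) is a uniformly random ordered pair of distinct values from {1, …, 82}; by symmetry P[π(i) < π(i+1)] = 1/2.
By linearity: E[X] = 81 · (1/2) = (82 − 1) · (1/2) = 81/2 ≈ 40.50000.

E[X] = 81/2 = 40.50000.


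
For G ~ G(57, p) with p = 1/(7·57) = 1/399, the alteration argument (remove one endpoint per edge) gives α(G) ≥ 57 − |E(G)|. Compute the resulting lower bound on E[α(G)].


E[|E(G)|] = C(57, 2)·p = 1596 · (1/399) = 4.
E[α(G)] ≥ n − E[|E(G)|] = 57 − 4 = 53.
Numerically: ≈ 53.0000.
(This is only a lower bound; the true E[α(G)] may be larger.)

E[α(G)] ≥ 53 ≈ 53.0000.


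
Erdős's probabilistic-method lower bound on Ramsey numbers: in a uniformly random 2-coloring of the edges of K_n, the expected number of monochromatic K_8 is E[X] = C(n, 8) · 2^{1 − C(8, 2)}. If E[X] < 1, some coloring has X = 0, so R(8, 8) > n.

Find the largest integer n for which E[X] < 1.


We need C(n, 8) · 2^{1 − 28} < 1, i.e. C(n, 8) < 2^{28 − 1} = 134217728.
Check values of n near the boundary:
  n = 40: C(40, 8) = 76904685; 76904685 < 134217728? YES
  n = 41: C(41, 8) = 95548245; 95548245 < 134217728? YES
  n = 42: C(42, 8) = 118030185; 118030185 < 134217728? YES
  n = 43: C(43, 8) = 145008513; 145008513 < 134217728? NO
  n = 44: C(44, 8) = 177232627; 177232627 < 134217728? NO
The largest n with C(n, 8) < 134217728 is n = 42 (where E[X] = 118030185/134217728 ≈ 0.87939). Hence R(8, 8) > 42, i.e. R(8, 8) ≥ 43.

Largest n = 42; hence R(8, 8) > 42.


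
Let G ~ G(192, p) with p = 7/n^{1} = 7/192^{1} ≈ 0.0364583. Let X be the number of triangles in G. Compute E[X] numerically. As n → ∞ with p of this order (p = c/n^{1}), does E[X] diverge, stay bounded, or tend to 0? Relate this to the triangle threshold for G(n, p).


Number of potential triangles: C(192, 3) = 1161280.
Each occurs with probability p³ ≈ (0.0364583)³ ≈ 4.84607838e-05.
By linearity: E[X] = C(192, 3)·p³ ≈ 1161280 · 4.84607838e-05 ≈ 56.276539.
Here α = 1, so p = 7/n is exactly at the triangle threshold p ~ 1/n. Asymptotically E[X] → c³/6 = 7³/6 = 343/6 ≈ 57.166667, a bounded constant. In this regime the triangle count is asymptotically Poisson(c³/6).

E[X] ≈ 56.276539; in regime p = Θ(1/n^{1}) E[X] stays bounded (at the triangle threshold p ~ 1/n).


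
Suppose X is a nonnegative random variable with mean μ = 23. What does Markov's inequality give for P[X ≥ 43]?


μ = E[X] = 23, a = 43.
Markov: P[X ≥ 43] ≤ μ/a = (23)/43 = 23/43.
Numerically: ≈ 0.53488.
(Since a = 43 > μ = 23.00000, the bound 23/43 is < 1 and informative.)

P[X ≥ 43] ≤ 23/43 ≈ 0.53488.


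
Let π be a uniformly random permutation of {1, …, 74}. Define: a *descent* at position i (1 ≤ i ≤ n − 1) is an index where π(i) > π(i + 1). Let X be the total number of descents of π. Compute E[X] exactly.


Write X = Σ X_I over i = 1, …, 73, with X_I the indicator of one descent.
There are 73 indicators.
For each fixed i, the pair (π(i), π(i+1)) is a uniformly random ordered pair of distinct values from {1, …, 74}; by symmetry P[π(i) > π(i+1)] = 1/2.
By linearity: E[X] = 73 · (1/2) = (74 − 1) · (1/2) = 73/2 ≈ 36.5000.

E[X] = 73/2 = 36.5000.


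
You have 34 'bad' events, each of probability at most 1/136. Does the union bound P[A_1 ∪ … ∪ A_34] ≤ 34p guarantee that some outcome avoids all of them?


Union bound: P[∪_{i=1}^{34} A_i] ≤ Σ_i P[A_i] ≤ 34·p = 34·(1/136) = 1/4.
Numerically: 1/4 ≈ 0.250.
Is 1/4 < 1? YES.
Since P[∪ A_i] ≤ 1/4 < 1, the complement has P[∩ A_i^c] ≥ 1 − 1/4 = 3/4 > 0, so some outcome avoids every A_i.

34·p = 1/4 ≈ 0.250; existence CERTIFIED by the union bound.


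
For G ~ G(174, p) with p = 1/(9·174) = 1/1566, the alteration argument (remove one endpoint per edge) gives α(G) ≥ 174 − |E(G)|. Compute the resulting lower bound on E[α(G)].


E[|E(G)|] = C(174, 2)·p = 15051 · (1/1566) = 173/18.
E[α(G)] ≥ n − E[|E(G)|] = 174 − 173/18 = 2959/18.
Numerically: ≈ 164.389.
(This is only a lower bound; the true E[α(G)] may be larger.)

E[α(G)] ≥ 2959/18 ≈ 164.389.


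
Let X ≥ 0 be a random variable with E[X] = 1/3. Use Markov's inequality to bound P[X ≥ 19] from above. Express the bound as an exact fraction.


μ = E[X] = 1/3, a = 19.
Markov: P[X ≥ 19] ≤ μ/a = (1/3)/19 = 1/57.
Numerically: ≈ 0.01754.
(Since a = 19 > μ = 0.33333, the bound 1/57 is < 1 and informative.)

P[X ≥ 19] ≤ 1/57 ≈ 0.01754.


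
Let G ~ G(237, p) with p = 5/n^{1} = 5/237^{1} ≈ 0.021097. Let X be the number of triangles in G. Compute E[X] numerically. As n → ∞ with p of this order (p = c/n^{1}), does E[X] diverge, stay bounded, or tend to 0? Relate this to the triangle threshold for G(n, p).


Number of potential triangles: C(237, 3) = 2190670.
Each occurs with probability p³ ≈ (0.021097)³ ≈ 9.38998665e-06.
By linearity: E[X] = C(237, 3)·p³ ≈ 2190670 · 9.38998665e-06 ≈ 20.570362.
Here α = 1, so p = 5/n is exactly at the triangle threshold p ~ 1/n. Asymptotically E[X] → c³/6 = 5³/6 = 125/6 ≈ 20.833333, a bounded constant. In this regime the triangle count is asymptotically Poisson(c³/6).

E[X] ≈ 20.570362; in regime p = Θ(1/n^{1}) E[X] stays bounded (at the triangle threshold p ~ 1/n).


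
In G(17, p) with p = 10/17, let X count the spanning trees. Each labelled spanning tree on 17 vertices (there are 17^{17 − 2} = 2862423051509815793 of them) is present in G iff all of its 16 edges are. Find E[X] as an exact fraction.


K_17 has 17^{17 − 2} = 2862423051509815793 labelled spanning trees.
For each such spanning tree H, let X_H = 1 if all 16 edges of H are present in G. Then P[X_H = 1] = p^{16} = (10/17)^{16} = 10000000000000000/48661191875666868481.
By linearity of expectation: E[X] = Σ_H E[X_H] = 2862423051509815793 · p^{16} = 2862423051509815793 · 10000000000000000/48661191875666868481 = 10000000000000000/17.
Numerically: E[X] ≈ 5.88e+14.

E[X] = 2862423051509815793 · (10/17)^{16} = 10000000000000000/17 ≈ 5.88e+14.


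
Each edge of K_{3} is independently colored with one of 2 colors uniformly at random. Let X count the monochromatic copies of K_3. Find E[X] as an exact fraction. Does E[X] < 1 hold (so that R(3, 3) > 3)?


E[X] = C(3, 3) · 2^{1 − 3} = 1 · 2^{−2} = 1/4.
As a reduced fraction: E[X] = 1/4 ≈ 0.250000.
Is E[X] < 1? YES.
Since E[X] < 1, there exists a 2-coloring of K_{3} with no monochromatic K_3; hence R(3, 3) > 3.

E[X] = 1/4 ≈ 0.250000; E[X] < 1, so R(3, 3) > 3.


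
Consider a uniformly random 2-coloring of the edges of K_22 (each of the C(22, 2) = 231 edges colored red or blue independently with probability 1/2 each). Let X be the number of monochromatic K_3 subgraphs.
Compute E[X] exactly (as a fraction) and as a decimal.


Let X = Σ_S X_S over the C(22, 3) = 1540 subsets S of size 3, where X_S = 1 if the K_3 on S is monochromatic.
For a fixed S, the K_3 on S has C(3, 2) = 3 edges. P[all 3 edges red] = (1/2)^3, and likewise for blue, so P[monochromatic] = 2·(1/2)^3 = 2^{1 − 3} = 1/4.
By linearity of expectation: E[X] = C(22, 3) · 2^{1 − 3} = 1540 · 1/4 = 385.
Numerically: E[X] ≈ 385.0000.

E[X] = C(22,3)·2^(1−C(3,2)) = 385 ≈ 385.0000.


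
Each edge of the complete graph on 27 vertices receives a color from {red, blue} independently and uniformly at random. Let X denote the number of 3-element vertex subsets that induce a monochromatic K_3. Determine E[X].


Let X = Σ_S X_S over the C(27, 3) = 2925 subsets S of size 3, where X_S = 1 if the K_3 on S is monochromatic.
For a fixed S, the K_3 on S has C(3, 2) = 3 edges. P[all 3 edges red] = (1/2)^3, and likewise for blue, so P[monochromatic] = 2·(1/2)^3 = 2^{1 − 3} = 1/4.
Summing: E[X] = C(27, 3) · 2^{1 − 3} = 2925 · 1/4 = 2925/4.
Numerically: E[X] ≈ 731.2500.

E[X] = C(27,3)·2^(1−C(3,2)) = 2925/4 ≈ 731.2500.


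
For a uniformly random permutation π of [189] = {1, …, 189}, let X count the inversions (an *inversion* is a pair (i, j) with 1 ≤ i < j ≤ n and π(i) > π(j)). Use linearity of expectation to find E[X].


Write X = Σ X_I over the C(189, 2) = 17766 pairs i < j, with X_I the indicator of one inversion.
There are 17766 indicators.
For each fixed pair i < j, the values π(i) and π(j) are two distinct elements of {1, …, 189} in uniformly random order; by symmetry P[π(i) > π(j)] = 1/2.
By linearity: E[X] = 17766 · (1/2) = C(189, 2) · (1/2) = 17766/2 = 8883 ≈ 8883.000000.

E[X] = 8883 = 8883.000000.


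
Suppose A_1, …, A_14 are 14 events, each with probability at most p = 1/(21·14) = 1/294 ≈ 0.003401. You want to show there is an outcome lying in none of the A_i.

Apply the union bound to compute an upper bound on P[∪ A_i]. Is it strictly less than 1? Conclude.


Union bound: P[∪_{i=1}^{14} A_i] ≤ Σ_i P[A_i] ≤ 14·p = 14·(1/294) = 1/21.
Numerically: 1/21 ≈ 0.047619.
Is 1/21 < 1? YES.
Since P[∪ A_i] ≤ 1/21 < 1, the complement has P[∩ A_i^c] ≥ 1 − 1/21 = 20/21 > 0, so some outcome avoids every A_i.

14·p = 1/21 ≈ 0.047619; existence CERTIFIED by the union bound.


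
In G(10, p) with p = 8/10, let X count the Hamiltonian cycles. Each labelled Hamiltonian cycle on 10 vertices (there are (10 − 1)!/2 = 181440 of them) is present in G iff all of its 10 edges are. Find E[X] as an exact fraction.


K_10 has (10 − 1)!/2 = 181440 labelled Hamiltonian cycles.
For each such Hamiltonian cycle H, let X_H = 1 if all 10 edges of H are present in G. Then P[X_H = 1] = p^{10} = (4/5)^{10} = 1048576/9765625.
Summing the indicators: E[X] = Σ_H E[X_H] = 181440 · p^{10} = 181440 · 1048576/9765625 = 38050725888/1953125.
Numerically: E[X] ≈ 19482.

E[X] = 181440 · (4/5)^{10} = 38050725888/1953125 ≈ 19482.


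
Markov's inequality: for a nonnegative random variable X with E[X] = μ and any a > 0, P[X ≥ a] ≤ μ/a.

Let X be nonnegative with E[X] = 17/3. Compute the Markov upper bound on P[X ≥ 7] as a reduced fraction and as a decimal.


μ = E[X] = 17/3, a = 7.
Markov: P[X ≥ 7] ≤ μ/a = (17/3)/7 = 17/21.
Numerically: ≈ 0.809524.
(Since a = 7 > μ = 5.666667, the bound 17/21 is < 1 and informative.)

P[X ≥ 7] ≤ 17/21 ≈ 0.809524.


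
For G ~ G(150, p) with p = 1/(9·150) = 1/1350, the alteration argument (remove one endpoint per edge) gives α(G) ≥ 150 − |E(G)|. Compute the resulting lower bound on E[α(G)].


E[|E(G)|] = C(150, 2)·p = 11175 · (1/1350) = 149/18.
E[α(G)] ≥ n − E[|E(G)|] = 150 − 149/18 = 2551/18.
Numerically: ≈ 141.722.
(This is only a lower bound; the true E[α(G)] may be larger.)

E[α(G)] ≥ 2551/18 ≈ 141.722.


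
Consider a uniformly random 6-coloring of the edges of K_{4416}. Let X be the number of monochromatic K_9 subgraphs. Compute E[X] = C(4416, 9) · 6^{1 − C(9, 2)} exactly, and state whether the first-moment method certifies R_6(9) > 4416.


E[X] = C(4416, 9) · 6^{1 − 36} = 1745644609681318303205765440 · 6^{−35} = 1745644609681318303205765440/1719070799748422591028658176.
As a reduced fraction: E[X] = 27275697026270598487590085/26860481246069102984822784 ≈ 1.0154582.
Is E[X] < 1? NO.
Since E[X] ≥ 1, the first-moment bound is inconclusive at n = 4416; it does NOT by itself certify R_6(9) > 4416.

E[X] = 27275697026270598487590085/26860481246069102984822784 ≈ 1.0154582; E[X] ≥ 1; first-moment method inconclusive here.
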